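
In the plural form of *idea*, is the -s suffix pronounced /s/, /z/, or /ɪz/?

/z/

The stem *idea* ends in a voiced non-sibilant sound.
The plural suffix surfaces as /ɪz/ after sibilants, /s/ after other voiceless consonants, and /z/ after other voiced sounds.
So the plural -s on *idea* is pronounced /z/.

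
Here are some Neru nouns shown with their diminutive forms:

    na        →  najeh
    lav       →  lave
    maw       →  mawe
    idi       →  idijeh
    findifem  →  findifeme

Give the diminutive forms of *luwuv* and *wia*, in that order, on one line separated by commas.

luwuve, wiajeh

The alternation tracks the final sound of the stem — -e when the stem ends in a consonant (*lav*, *maw*, *findifem*); -jeh when the stem ends in a vowel (*na*, *idi*).
*luwuv*: final sound = /v/, a consonant → -e → *luwuve*.
Since the final sound of *wia* is /a/ (a vowel), it takes -jeh, giving *wiajeh*.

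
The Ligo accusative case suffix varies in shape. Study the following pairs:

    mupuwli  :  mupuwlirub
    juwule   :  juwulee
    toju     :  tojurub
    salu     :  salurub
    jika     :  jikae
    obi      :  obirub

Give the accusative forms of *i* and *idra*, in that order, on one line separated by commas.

irub, idrae

The pattern is height harmony: -rub when the last vowel of the stem is a high vowel (*mupuwli*, *toju*, *salu*, *obi*); -e when the last vowel of the stem is a non-high vowel (*juwule*, *jika*).
Since the last vowel of *i* is /i/ (a high vowel), it takes -rub, giving *irub*.
Since the last vowel of *idra* is /a/ (a non-high vowel), it takes -e, giving *idrae*.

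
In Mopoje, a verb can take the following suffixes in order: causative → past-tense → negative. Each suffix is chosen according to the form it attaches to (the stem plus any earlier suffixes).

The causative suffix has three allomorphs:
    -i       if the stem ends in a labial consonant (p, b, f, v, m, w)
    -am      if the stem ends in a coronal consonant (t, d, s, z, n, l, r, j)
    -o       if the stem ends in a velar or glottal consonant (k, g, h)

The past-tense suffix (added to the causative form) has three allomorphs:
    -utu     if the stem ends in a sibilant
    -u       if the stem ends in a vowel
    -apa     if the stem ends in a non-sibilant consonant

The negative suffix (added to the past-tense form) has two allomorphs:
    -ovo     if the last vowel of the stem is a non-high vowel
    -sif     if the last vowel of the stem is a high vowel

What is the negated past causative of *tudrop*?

The final consonant of *tudrop* is /p/, which is labial, so the causative suffix is -i, giving *tudropi*.
The final sound of the causative form *tudropi* is /i/, which is a vowel, so the past-tense suffix is -u, giving *tudropiu*.
The past-tense form *tudropiu* — last vowel /u/ (a high vowel) → -sif → *tudropiusif*.

tudropiusif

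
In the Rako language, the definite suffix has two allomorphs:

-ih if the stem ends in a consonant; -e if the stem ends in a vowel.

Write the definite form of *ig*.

igih

*ig* — final sound /g/ (a consonant) → -ih → *igih*.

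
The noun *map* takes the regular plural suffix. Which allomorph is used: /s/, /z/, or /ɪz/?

The stem *map* ends in a voiceless non-sibilant consonant.
The plural suffix surfaces as /ɪz/ after sibilants, /s/ after other voiceless consonants, and /z/ after other voiced sounds.
So the plural -s on *map* is pronounced /s/.

/s/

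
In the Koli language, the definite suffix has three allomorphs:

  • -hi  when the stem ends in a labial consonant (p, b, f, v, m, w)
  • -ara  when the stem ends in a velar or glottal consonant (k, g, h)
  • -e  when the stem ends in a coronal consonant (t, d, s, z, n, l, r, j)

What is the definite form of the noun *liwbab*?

The final consonant of *liwbab* is /b/, which is labial, so the suffix is -hi, giving *liwbabhi*.

liwbabhi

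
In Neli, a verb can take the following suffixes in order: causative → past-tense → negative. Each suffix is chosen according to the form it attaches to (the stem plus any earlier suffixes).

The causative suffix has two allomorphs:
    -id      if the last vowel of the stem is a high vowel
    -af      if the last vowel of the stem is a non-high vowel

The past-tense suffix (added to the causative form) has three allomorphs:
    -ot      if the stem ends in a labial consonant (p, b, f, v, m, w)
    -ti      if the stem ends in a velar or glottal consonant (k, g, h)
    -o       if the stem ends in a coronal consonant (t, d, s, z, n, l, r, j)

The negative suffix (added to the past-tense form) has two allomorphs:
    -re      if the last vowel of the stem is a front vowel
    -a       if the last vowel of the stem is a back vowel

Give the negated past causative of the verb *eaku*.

eakuidoa

Since the last vowel of *eaku* is /u/ (a high vowel), it takes -id, giving *eakuid*.
The causative form *eakuid*: final consonant = /d/, coronal → -o → *eakuido*.
The past-tense form *eakuido* — last vowel /o/ (a back vowel) → -a → *eakuidoa*.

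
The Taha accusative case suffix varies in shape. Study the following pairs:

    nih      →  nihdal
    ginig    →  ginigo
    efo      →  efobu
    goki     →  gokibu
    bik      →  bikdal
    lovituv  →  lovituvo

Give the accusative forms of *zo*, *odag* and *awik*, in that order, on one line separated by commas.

zobu, odago, awikdal

Looking at the final sound of each stem: -dal when the stem ends in a voiceless consonant (*nih*, *bik*); -o when the stem ends in a voiced consonant (*ginig*, *lovituv*); -bu when the stem ends in a vowel (*efo*, *goki*).
Since the final sound of *zo* is /o/ (a vowel), it takes -bu, giving *zobu*.
*odag*: final sound = /g/, a voiced consonant → -o → *odago*.
Since the final sound of *awik* is /k/ (a voiceless consonant), it takes -dal, giving *awikdal*.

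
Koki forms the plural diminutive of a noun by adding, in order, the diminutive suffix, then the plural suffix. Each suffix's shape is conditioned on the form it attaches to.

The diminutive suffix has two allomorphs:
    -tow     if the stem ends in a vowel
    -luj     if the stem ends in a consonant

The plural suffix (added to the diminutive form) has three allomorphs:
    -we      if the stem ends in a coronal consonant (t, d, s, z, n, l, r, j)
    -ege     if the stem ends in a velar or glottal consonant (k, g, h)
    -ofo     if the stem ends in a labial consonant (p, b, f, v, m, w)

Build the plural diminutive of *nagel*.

The final sound of *nagel* is /l/, which is a consonant, so the diminutive suffix is -luj, giving *nagelluj*.
The diminutive form *nagelluj*: final consonant = /j/, coronal → -we → *nagellujwe*.

nagellujwe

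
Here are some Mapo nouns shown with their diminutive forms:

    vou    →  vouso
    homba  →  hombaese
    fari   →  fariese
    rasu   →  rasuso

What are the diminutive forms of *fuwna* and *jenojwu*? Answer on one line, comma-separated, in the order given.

fuwnaese, jenojwuso

Looking at the last vowel of each stem: -so when the last vowel of the stem is a rounded vowel (*vou*, *rasu*); -ese when the last vowel of the stem is an unrounded vowel (*homba*, *fari*).
*fuwna* — last vowel /a/ (an unrounded vowel) → -ese → *fuwnaese*.
*jenojwu* — last vowel /u/ (a rounded vowel) → -so → *jenojwuso*.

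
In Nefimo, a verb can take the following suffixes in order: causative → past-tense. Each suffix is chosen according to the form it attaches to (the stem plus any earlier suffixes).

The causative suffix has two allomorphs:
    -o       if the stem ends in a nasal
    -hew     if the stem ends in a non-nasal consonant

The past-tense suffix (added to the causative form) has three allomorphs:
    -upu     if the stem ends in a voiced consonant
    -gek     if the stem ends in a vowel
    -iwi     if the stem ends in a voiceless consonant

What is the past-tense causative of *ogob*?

ogobhewupu

*ogob* — final consonant /b/ (non-nasal) → -hew → *ogobhew*.
Since the final sound of the causative form *ogobhew* is /w/ (a voiced consonant), it takes -upu, giving *ogobhewupu*.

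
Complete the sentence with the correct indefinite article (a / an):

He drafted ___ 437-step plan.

a

The indefinite article is chosen by the initial *sound* of the following word, not its spelling.
The number *437* is spoken "four hundred …", beginning with /fɔr/ — a consonant sound.
So the article is *a*: He drafted a 437-step plan.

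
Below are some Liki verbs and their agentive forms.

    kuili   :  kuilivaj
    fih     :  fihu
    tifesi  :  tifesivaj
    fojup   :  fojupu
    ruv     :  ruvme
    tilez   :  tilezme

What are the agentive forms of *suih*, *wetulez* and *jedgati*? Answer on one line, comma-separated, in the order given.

suihu, wetulezme, jedgativaj

The pattern is voicing of the final sound: -u when the stem ends in a voiceless consonant (*fih*, *fojup*); -me when the stem ends in a voiced consonant (*ruv*, *tilez*); -vaj when the stem ends in a vowel (*kuili*, *tifesi*).
The final sound of *suih* is /h/, which is a voiceless consonant, so the suffix is -u, giving *suihu*.
*wetulez* — final sound /z/ (a voiced consonant) → -me → *wetulezme*.
*jedgati* — final sound /i/ (a vowel) → -vaj → *jedgativaj*.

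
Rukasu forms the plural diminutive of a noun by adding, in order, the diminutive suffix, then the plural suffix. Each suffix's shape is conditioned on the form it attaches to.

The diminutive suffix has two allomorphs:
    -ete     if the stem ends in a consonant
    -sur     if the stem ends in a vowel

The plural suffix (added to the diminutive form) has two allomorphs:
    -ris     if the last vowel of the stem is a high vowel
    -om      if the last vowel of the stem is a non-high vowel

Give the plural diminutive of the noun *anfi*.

*anfi* — final sound /i/ (a vowel) → -sur → *anfisur*.
The diminutive form *anfisur*: last vowel = /u/, a high vowel → -ris → *anfisurris*.

anfisurris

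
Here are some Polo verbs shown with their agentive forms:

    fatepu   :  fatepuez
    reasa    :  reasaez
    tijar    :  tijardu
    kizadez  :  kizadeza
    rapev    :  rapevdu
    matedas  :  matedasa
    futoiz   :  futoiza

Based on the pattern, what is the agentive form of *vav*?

vavdu

The suffix is conditioned by the final sound: -a when the stem ends in a sibilant (*kizadez*, *matedas*, *futoiz*); -du when the stem ends in a non-sibilant consonant (*tijar*, *rapev*); -ez when the stem ends in a vowel (*fatepu*, *reasa*).
*vav*: final sound = /v/, a non-sibilant consonant → -du → *vavdu*.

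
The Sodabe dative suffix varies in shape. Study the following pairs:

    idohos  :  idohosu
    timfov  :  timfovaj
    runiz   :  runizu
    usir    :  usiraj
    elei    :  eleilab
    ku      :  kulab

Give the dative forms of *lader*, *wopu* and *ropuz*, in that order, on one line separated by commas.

laderaj, wopulab, ropuzu

The pattern is sibilance of the final sound: -u when the stem ends in a sibilant (*idohos*, *runiz*); -aj when the stem ends in a non-sibilant consonant (*timfov*, *usir*); -lab when the stem ends in a vowel (*elei*, *ku*).
The final sound of *lader* is /r/, which is a non-sibilant consonant, so the suffix is -aj, giving *laderaj*.
*wopu* — final sound /u/ (a vowel) → -lab → *wopulab*.
*ropuz* — final sound /z/ (a sibilant) → -u → *ropuzu*.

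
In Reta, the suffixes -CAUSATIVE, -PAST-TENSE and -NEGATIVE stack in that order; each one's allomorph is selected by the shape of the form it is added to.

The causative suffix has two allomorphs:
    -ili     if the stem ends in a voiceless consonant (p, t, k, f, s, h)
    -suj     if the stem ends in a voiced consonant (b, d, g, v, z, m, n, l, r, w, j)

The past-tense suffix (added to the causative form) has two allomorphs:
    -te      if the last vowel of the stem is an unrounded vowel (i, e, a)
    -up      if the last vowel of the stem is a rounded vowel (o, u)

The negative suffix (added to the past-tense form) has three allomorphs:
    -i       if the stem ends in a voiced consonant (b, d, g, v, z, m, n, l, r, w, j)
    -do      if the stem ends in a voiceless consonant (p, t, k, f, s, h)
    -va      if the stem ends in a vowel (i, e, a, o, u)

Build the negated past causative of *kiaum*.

kiaumsujupdo

The final consonant of *kiaum* is /m/, which is voiced, so the causative suffix is -suj, giving *kiaumsuj*.
The causative form *kiaumsuj* — last vowel /u/ (a rounded vowel) → -up → *kiaumsujup*.
The past-tense form *kiaumsujup*: final sound = /p/, a voiceless consonant → -do → *kiaumsujupdo*.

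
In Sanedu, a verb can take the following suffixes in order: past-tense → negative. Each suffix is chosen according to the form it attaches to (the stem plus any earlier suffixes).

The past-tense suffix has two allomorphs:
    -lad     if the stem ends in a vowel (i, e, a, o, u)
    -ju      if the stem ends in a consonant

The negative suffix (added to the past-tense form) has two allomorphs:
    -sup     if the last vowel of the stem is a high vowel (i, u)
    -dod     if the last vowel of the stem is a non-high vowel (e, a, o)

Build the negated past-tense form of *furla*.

furlaladdod

Since the final sound of *furla* is /a/ (a vowel), it takes -lad, giving *furlalad*.
The last vowel of the past-tense form *furlalad* is /a/, which is a non-high vowel, so the negative suffix is -dod, giving *furlaladdod*.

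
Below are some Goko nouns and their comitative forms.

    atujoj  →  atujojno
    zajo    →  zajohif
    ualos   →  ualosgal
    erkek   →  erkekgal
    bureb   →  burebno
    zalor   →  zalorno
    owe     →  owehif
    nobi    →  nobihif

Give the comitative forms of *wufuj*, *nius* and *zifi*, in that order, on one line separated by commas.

The alternation tracks the final sound of the stem — -gal when the stem ends in a voiceless consonant (*ualos*, *erkek*); -no when the stem ends in a voiced consonant (*atujoj*, *bureb*, *zalor*); -hif when the stem ends in a vowel (*zajo*, *owe*, *nobi*).
*wufuj*: final sound = /j/, a voiced consonant → -no → *wufujno*.
Since the final sound of *nius* is /s/ (a voiceless consonant), it takes -gal, giving *niusgal*.
Since the final sound of *zifi* is /i/ (a vowel), it takes -hif, giving *zifihif*.

wufujno, niusgal, zifihif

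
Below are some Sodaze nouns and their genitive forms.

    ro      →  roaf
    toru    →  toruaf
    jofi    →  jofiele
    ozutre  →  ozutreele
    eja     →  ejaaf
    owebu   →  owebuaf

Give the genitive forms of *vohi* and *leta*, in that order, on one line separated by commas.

vohiele, letaaf

The pattern is front/back vowel harmony: -ele when the last vowel of the stem is a front vowel (*jofi*, *ozutre*); -af when the last vowel of the stem is a back vowel (*ro*, *toru*, *eja*, *owebu*).
Since the last vowel of *vohi* is /i/ (a front vowel), it takes -ele, giving *vohiele*.
*leta*: last vowel = /a/, a back vowel → -af → *letaaf*.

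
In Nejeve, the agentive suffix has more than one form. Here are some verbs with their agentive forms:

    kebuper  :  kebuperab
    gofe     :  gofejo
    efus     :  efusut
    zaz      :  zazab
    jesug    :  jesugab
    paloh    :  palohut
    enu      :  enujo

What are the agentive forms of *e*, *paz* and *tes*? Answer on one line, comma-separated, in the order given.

ejo, pazab, tesut

Looking at the final sound of each stem: -ut when the stem ends in a voiceless consonant (*efus*, *paloh*); -ab when the stem ends in a voiced consonant (*kebuper*, *zaz*, *jesug*); -jo when the stem ends in a vowel (*gofe*, *enu*).
*e* — final sound /e/ (a vowel) → -jo → *ejo*.
*paz*: final sound = /z/, a voiced consonant → -ab → *pazab*.
*tes* — final sound /s/ (a voiceless consonant) → -ut → *tesut*.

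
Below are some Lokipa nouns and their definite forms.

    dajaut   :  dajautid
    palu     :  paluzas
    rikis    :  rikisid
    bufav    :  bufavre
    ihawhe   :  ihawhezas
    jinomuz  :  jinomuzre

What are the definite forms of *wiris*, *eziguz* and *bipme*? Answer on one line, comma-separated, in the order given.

wirisid, eziguzre, bipmezas

Looking at the final sound of each stem: -id when the stem ends in a voiceless consonant (*dajaut*, *rikis*); -re when the stem ends in a voiced consonant (*bufav*, *jinomuz*); -zas when the stem ends in a vowel (*palu*, *ihawhe*).
*wiris* — final sound /s/ (a voiceless consonant) → -id → *wirisid*.
The final sound of *eziguz* is /z/, which is a voiced consonant, so the suffix is -re, giving *eziguzre*.
*bipme*: final sound = /e/, a vowel → -zas → *bipmezas*.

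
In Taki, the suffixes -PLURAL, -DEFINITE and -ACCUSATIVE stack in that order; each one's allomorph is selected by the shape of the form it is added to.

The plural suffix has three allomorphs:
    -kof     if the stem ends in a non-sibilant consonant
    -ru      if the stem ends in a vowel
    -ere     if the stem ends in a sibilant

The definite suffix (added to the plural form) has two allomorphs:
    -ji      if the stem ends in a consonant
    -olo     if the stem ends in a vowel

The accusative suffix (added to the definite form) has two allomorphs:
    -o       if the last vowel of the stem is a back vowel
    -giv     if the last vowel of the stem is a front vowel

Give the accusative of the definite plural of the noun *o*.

oruoloo

The final sound of *o* is /o/, which is a vowel, so the plural suffix is -ru, giving *oru*.
The final sound of the plural form *oru* is /u/, which is a vowel, so the definite suffix is -olo, giving *oruolo*.
The definite form *oruolo*: last vowel = /o/, a back vowel → -o → *oruoloo*.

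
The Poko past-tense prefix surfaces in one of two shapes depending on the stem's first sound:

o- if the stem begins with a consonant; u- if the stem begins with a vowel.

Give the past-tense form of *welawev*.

*welawev*: first sound = /w/, a consonant → o- → *owelawev*.

owelawev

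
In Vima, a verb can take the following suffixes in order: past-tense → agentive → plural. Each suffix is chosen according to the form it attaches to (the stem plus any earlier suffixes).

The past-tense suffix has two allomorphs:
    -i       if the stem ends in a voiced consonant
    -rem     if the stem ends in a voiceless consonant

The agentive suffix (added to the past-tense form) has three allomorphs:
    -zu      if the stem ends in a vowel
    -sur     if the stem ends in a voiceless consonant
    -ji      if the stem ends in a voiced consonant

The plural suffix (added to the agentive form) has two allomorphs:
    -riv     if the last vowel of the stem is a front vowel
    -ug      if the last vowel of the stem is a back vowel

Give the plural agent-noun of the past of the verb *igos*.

igosremjiriv

*igos*: final consonant = /s/, voiceless → -rem → *igosrem*.
The past-tense form *igosrem*: final sound = /m/, a voiced consonant → -ji → *igosremji*.
Since the last vowel of the agentive form *igosremji* is /i/ (a front vowel), it takes -riv, giving *igosremjiriv*.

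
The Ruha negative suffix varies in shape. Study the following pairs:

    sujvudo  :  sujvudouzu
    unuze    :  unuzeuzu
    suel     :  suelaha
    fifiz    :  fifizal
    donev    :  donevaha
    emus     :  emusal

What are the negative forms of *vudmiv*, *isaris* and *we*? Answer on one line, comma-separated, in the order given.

The pattern is sibilance of the final sound: -al when the stem ends in a sibilant (*fifiz*, *emus*); -aha when the stem ends in a non-sibilant consonant (*suel*, *donev*); -uzu when the stem ends in a vowel (*sujvudo*, *unuze*).
*vudmiv*: final sound = /v/, a non-sibilant consonant → -aha → *vudmivaha*.
*isaris*: final sound = /s/, a sibilant → -al → *isarisal*.
The final sound of *we* is /e/, which is a vowel, so the suffix is -uzu, giving *weuzu*.

vudmivaha, isarisal, weuzu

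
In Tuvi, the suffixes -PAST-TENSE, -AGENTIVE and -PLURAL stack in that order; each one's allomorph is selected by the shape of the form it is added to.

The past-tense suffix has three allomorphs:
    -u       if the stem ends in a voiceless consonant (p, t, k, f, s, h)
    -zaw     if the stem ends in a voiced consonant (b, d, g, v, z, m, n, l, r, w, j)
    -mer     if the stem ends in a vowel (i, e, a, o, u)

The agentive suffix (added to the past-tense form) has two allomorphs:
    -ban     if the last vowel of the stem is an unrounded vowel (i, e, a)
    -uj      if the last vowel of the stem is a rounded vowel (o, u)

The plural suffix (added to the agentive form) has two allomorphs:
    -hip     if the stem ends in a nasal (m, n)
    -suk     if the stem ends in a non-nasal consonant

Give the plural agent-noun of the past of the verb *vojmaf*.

vojmafuujsuk

*vojmaf* — final sound /f/ (a voiceless consonant) → -u → *vojmafu*.
The last vowel of the past-tense form *vojmafu* is /u/, which is a rounded vowel, so the agentive suffix is -uj, giving *vojmafuuj*.
Since the final consonant of the agentive form *vojmafuuj* is /j/ (non-nasal), it takes -suk, giving *vojmafuujsuk*.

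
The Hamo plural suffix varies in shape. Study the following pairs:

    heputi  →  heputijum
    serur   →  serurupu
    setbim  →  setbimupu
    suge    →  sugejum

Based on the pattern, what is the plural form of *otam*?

otamupu

The alternation tracks the final sound of the stem — -upu when the stem ends in a consonant (*serur*, *setbim*); -jum when the stem ends in a vowel (*heputi*, *suge*).
*otam*: final sound = /m/, a consonant → -upu → *otamupu*.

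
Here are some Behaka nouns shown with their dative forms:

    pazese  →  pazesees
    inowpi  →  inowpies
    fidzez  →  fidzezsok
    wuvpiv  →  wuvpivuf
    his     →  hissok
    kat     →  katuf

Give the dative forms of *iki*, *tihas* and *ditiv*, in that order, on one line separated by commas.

ikies, tihassok, ditivuf

The pattern is sibilance of the final sound: -sok when the stem ends in a sibilant (*fidzez*, *his*); -uf when the stem ends in a non-sibilant consonant (*wuvpiv*, *kat*); -es when the stem ends in a vowel (*pazese*, *inowpi*).
Since the final sound of *iki* is /i/ (a vowel), it takes -es, giving *ikies*.
*tihas*: final sound = /s/, a sibilant → -sok → *tihassok*.
*ditiv*: final sound = /v/, a non-sibilant consonant → -uf → *ditivuf*.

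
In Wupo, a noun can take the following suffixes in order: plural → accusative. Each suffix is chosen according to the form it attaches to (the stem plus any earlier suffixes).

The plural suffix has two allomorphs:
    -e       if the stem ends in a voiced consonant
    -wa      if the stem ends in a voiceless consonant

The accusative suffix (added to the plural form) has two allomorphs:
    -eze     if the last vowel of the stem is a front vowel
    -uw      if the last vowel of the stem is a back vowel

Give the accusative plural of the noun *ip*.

*ip* — final consonant /p/ (voiceless) → -wa → *ipwa*.
The plural form *ipwa* — last vowel /a/ (a back vowel) → -uw → *ipwauw*.

ipwauw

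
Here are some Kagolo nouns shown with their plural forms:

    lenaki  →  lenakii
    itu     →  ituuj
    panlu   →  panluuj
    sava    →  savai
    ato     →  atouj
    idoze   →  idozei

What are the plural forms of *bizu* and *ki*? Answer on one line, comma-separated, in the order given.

The pattern is rounding harmony: -uj when the last vowel of the stem is a rounded vowel (*itu*, *panlu*, *ato*); -i when the last vowel of the stem is an unrounded vowel (*lenaki*, *sava*, *idoze*).
*bizu*: last vowel = /u/, a rounded vowel → -uj → *bizuuj*.
Since the last vowel of *ki* is /i/ (an unrounded vowel), it takes -i, giving *kii*.

bizuuj, kii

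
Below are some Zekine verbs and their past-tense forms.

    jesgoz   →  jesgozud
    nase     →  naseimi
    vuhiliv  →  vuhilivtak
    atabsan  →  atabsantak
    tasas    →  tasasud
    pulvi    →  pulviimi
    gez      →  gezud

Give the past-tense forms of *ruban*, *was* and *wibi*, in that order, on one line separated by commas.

Looking at the final sound of each stem: -ud when the stem ends in a sibilant (*jesgoz*, *tasas*, *gez*); -tak when the stem ends in a non-sibilant consonant (*vuhiliv*, *atabsan*); -imi when the stem ends in a vowel (*nase*, *pulvi*).
Since the final sound of *ruban* is /n/ (a non-sibilant consonant), it takes -tak, giving *rubantak*.
*was*: final sound = /s/, a sibilant → -ud → *wasud*.
*wibi*: final sound = /i/, a vowel → -imi → *wibiimi*.

rubantak, wasud, wibiimi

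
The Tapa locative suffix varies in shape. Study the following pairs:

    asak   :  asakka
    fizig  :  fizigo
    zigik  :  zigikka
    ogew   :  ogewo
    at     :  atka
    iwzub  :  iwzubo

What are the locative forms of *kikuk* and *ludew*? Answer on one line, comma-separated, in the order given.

The alternation tracks the final consonant of the stem — -ka when the stem ends in a voiceless consonant (*asak*, *zigik*, *at*); -o when the stem ends in a voiced consonant (*fizig*, *ogew*, *iwzub*).
The final consonant of *kikuk* is /k/, which is voiceless, so the suffix is -ka, giving *kikukka*.
Since the final consonant of *ludew* is /w/ (voiced), it takes -o, giving *ludewo*.

kikukka, ludewo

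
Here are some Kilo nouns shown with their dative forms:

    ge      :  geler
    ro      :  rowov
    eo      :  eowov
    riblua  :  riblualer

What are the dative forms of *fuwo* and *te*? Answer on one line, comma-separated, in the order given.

Looking at the last vowel of each stem: -wov when the last vowel of the stem is a rounded vowel (*ro*, *eo*); -ler when the last vowel of the stem is an unrounded vowel (*ge*, *riblua*).
*fuwo* — last vowel /o/ (a rounded vowel) → -wov → *fuwowov*.
The last vowel of *te* is /e/, which is an unrounded vowel, so the suffix is -ler, giving *teler*.

fuwowov, teler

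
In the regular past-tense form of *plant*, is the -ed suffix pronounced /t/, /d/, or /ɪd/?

The stem *plant* ends in /t/ or /d/.
The -ed suffix is realized as /ɪd/ after /t, d/; as /t/ after other voiceless consonants; and as /d/ after other voiced sounds.
So -ed on *plant* is pronounced /ɪd/.

/ɪd/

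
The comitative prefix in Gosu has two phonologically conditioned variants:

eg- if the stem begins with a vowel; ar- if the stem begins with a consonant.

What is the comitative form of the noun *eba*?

*eba*: first sound = /e/, a vowel → eg- → *egeba*.

egeba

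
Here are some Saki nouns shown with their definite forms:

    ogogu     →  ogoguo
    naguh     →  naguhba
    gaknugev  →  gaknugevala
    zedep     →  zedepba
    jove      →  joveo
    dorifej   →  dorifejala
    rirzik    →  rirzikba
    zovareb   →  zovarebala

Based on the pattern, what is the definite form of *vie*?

The pattern is voicing of the final sound: -ba when the stem ends in a voiceless consonant (*naguh*, *zedep*, *rirzik*); -ala when the stem ends in a voiced consonant (*gaknugev*, *dorifej*, *zovareb*); -o when the stem ends in a vowel (*ogogu*, *jove*).
The final sound of *vie* is /e/, which is a vowel, so the suffix is -o, giving *vieo*.

vieo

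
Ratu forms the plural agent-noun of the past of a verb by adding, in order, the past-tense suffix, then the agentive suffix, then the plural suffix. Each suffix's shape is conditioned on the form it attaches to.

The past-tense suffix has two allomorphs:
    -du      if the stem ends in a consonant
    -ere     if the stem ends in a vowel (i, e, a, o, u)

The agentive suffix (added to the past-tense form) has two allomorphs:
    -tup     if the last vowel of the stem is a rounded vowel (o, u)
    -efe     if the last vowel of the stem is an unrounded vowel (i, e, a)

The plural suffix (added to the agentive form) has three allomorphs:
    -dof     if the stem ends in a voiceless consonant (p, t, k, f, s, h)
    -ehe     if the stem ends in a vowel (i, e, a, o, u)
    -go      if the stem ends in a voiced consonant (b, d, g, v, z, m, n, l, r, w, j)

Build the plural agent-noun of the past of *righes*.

The final sound of *righes* is /s/, which is a consonant, so the past-tense suffix is -du, giving *righesdu*.
The past-tense form *righesdu*: last vowel = /u/, a rounded vowel → -tup → *righesdutup*.
The agentive form *righesdutup*: final sound = /p/, a voiceless consonant → -dof → *righesdutupdof*.

righesdutupdof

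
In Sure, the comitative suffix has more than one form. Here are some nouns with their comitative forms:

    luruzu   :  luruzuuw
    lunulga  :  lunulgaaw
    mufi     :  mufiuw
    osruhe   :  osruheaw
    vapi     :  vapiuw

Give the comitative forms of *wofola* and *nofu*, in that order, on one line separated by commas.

The pattern is height harmony: -uw when the last vowel of the stem is a high vowel (*luruzu*, *mufi*, *vapi*); -aw when the last vowel of the stem is a non-high vowel (*lunulga*, *osruhe*).
*wofola*: last vowel = /a/, a non-high vowel → -aw → *wofolaaw*.
Since the last vowel of *nofu* is /u/ (a high vowel), it takes -uw, giving *nofuuw*.

wofolaaw, nofuuw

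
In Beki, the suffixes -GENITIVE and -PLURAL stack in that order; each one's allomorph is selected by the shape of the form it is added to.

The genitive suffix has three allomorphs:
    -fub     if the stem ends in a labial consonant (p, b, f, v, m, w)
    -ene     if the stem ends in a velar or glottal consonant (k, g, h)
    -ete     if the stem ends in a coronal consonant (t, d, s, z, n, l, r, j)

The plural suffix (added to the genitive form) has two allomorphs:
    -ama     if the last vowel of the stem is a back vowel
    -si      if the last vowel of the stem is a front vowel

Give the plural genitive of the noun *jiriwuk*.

The final consonant of *jiriwuk* is /k/, which is velar/glottal, so the genitive suffix is -ene, giving *jiriwukene*.
The genitive form *jiriwukene* — last vowel /e/ (a front vowel) → -si → *jiriwukenesi*.

jiriwukenesi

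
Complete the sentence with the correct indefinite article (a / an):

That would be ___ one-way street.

a

The indefinite article is chosen by the initial *sound* of the following word, not its spelling.
*one-way* begins with the sound /wʌ/ (*one* pronounced /wʌn/) — a consonant sound.
So the article is *a*: That would be a one-way street.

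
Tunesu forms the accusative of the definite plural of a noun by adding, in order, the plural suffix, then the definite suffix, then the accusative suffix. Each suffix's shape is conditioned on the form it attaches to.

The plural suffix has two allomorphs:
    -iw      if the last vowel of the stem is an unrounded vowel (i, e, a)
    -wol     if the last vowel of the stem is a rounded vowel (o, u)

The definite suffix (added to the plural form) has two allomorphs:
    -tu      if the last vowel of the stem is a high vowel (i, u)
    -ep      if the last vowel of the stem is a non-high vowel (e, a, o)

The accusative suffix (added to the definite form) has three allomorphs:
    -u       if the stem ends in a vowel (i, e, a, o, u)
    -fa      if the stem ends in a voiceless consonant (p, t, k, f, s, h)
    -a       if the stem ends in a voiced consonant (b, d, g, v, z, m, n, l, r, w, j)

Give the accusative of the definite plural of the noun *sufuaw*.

*sufuaw*: last vowel = /a/, an unrounded vowel → -iw → *sufuawiw*.
Since the last vowel of the plural form *sufuawiw* is /i/ (a high vowel), it takes -tu, giving *sufuawiwtu*.
The definite form *sufuawiwtu* — final sound /u/ (a vowel) → -u → *sufuawiwtuu*.

sufuawiwtuu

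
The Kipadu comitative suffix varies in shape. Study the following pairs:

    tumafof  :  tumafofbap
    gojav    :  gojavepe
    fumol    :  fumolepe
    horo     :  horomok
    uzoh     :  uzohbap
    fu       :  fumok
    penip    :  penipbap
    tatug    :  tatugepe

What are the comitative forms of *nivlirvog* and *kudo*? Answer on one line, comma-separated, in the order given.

nivlirvogepe, kudomok

The suffix is conditioned by the final sound: -bap when the stem ends in a voiceless consonant (*tumafof*, *uzoh*, *penip*); -epe when the stem ends in a voiced consonant (*gojav*, *fumol*, *tatug*); -mok when the stem ends in a vowel (*horo*, *fu*).
*nivlirvog* — final sound /g/ (a voiced consonant) → -epe → *nivlirvogepe*.
*kudo*: final sound = /o/, a vowel → -mok → *kudomok*.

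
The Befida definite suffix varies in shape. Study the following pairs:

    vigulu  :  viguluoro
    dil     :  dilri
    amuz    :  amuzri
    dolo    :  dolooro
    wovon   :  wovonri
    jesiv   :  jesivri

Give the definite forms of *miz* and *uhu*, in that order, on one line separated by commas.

The pattern is consonant vs. vowel: -ri when the stem ends in a consonant (*dil*, *amuz*, *wovon*, *jesiv*); -oro when the stem ends in a vowel (*vigulu*, *dolo*).
*miz* — final sound /z/ (a consonant) → -ri → *mizri*.
*uhu*: final sound = /u/, a vowel → -oro → *uhuoro*.

mizri, uhuoro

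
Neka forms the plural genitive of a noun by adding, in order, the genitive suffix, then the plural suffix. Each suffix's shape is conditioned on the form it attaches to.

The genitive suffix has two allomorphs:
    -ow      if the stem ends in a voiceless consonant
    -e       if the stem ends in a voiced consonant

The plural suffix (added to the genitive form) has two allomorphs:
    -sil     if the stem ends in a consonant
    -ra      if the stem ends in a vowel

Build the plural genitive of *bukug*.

*bukug*: final consonant = /g/, voiced → -e → *bukuge*.
Since the final sound of the genitive form *bukuge* is /e/ (a vowel), it takes -ra, giving *bukugera*.

bukugera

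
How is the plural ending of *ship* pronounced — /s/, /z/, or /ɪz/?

/s/

The stem *ship* ends in a voiceless non-sibilant consonant.
The plural suffix surfaces as /ɪz/ after sibilants, /s/ after other voiceless consonants, and /z/ after other voiced sounds.
So the plural -s on *ship* is pronounced /s/.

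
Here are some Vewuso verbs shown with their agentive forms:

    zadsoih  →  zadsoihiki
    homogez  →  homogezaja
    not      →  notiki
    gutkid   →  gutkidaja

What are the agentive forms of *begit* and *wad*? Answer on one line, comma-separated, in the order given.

The pattern is voicing of the final consonant: -iki when the stem ends in a voiceless consonant (*zadsoih*, *not*); -aja when the stem ends in a voiced consonant (*homogez*, *gutkid*).
Since the final consonant of *begit* is /t/ (voiceless), it takes -iki, giving *begitiki*.
The final consonant of *wad* is /d/, which is voiced, so the suffix is -aja, giving *wadaja*.

begitiki, wadaja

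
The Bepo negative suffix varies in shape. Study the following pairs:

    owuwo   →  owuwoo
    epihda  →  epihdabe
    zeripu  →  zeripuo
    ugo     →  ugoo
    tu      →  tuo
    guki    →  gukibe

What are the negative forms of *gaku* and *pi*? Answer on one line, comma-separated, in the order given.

The suffix is conditioned by the last vowel: -o when the last vowel of the stem is a rounded vowel (*owuwo*, *zeripu*, *ugo*, *tu*); -be when the last vowel of the stem is an unrounded vowel (*epihda*, *guki*).
The last vowel of *gaku* is /u/, which is a rounded vowel, so the suffix is -o, giving *gakuo*.
The last vowel of *pi* is /i/, which is an unrounded vowel, so the suffix is -be, giving *pibe*.

gakuo, pibe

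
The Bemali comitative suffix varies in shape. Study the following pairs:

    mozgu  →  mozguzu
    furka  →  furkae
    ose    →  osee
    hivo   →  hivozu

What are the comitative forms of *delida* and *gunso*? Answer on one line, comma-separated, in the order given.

The alternation tracks the last vowel of the stem — -zu when the last vowel of the stem is a rounded vowel (*mozgu*, *hivo*); -e when the last vowel of the stem is an unrounded vowel (*furka*, *ose*).
*delida* — last vowel /a/ (an unrounded vowel) → -e → *delidae*.
*gunso* — last vowel /o/ (a rounded vowel) → -zu → *gunsozu*.

delidae, gunsozu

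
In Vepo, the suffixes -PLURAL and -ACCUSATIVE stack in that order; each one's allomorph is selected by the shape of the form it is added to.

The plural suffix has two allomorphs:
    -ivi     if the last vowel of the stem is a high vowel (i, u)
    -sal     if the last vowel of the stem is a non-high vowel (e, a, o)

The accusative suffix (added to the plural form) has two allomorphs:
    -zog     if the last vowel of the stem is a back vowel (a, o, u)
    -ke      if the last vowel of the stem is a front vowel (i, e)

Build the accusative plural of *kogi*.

kogiivike

The last vowel of *kogi* is /i/, which is a high vowel, so the plural suffix is -ivi, giving *kogiivi*.
Since the last vowel of the plural form *kogiivi* is /i/ (a front vowel), it takes -ke, giving *kogiivike*.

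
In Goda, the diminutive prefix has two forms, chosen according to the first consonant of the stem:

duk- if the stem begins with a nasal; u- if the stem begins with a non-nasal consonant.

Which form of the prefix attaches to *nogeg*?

The first consonant of *nogeg* is /n/, which is a nasal, so the prefix is duk-.

duk-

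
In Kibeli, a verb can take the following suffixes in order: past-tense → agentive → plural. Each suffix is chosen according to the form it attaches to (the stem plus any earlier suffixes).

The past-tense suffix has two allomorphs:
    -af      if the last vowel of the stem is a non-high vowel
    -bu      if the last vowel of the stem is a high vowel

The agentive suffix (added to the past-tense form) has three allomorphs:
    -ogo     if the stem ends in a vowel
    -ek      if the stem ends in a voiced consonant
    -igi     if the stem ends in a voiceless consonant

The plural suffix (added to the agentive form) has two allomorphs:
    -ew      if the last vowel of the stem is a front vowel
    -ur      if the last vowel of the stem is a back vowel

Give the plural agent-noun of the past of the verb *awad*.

Since the last vowel of *awad* is /a/ (a non-high vowel), it takes -af, giving *awadaf*.
The past-tense form *awadaf*: final sound = /f/, a voiceless consonant → -igi → *awadafigi*.
The agentive form *awadafigi*: last vowel = /i/, a front vowel → -ew → *awadafigiew*.

awadafigiew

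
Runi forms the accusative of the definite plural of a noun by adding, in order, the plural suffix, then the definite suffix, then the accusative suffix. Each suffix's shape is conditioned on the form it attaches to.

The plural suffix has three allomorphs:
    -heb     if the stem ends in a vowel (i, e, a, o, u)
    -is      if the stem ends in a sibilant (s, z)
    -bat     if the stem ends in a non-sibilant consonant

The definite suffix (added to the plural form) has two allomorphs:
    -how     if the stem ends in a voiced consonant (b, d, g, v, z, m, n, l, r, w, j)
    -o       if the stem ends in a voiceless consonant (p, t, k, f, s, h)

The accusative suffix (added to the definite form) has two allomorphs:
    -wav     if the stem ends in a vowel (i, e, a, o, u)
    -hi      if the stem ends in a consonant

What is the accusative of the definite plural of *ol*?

olbatowav

*ol* — final sound /l/ (a non-sibilant consonant) → -bat → *olbat*.
The plural form *olbat*: final consonant = /t/, voiceless → -o → *olbato*.
Since the final sound of the definite form *olbato* is /o/ (a vowel), it takes -wav, giving *olbatowav*.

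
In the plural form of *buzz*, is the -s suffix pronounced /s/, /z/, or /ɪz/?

The stem *buzz* ends in a sibilant (/s, z, ʃ, ʒ, tʃ, dʒ/).
The plural suffix surfaces as /ɪz/ after sibilants, /s/ after other voiceless consonants, and /z/ after other voiced sounds.
So the plural -s on *buzz* is pronounced /ɪz/.

/ɪz/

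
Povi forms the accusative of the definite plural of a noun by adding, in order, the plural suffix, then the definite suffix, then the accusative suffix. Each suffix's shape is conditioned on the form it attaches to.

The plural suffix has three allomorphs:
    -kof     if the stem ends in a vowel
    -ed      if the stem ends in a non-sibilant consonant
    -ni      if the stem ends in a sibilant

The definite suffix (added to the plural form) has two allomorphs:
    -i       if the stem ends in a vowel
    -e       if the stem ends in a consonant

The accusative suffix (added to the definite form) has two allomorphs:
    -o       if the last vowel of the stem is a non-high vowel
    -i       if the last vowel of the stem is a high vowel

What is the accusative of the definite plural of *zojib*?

zojibedeo

Since the final sound of *zojib* is /b/ (a non-sibilant consonant), it takes -ed, giving *zojibed*.
Since the final sound of the plural form *zojibed* is /d/ (a consonant), it takes -e, giving *zojibede*.
Since the last vowel of the definite form *zojibede* is /e/ (a non-high vowel), it takes -o, giving *zojibedeo*.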